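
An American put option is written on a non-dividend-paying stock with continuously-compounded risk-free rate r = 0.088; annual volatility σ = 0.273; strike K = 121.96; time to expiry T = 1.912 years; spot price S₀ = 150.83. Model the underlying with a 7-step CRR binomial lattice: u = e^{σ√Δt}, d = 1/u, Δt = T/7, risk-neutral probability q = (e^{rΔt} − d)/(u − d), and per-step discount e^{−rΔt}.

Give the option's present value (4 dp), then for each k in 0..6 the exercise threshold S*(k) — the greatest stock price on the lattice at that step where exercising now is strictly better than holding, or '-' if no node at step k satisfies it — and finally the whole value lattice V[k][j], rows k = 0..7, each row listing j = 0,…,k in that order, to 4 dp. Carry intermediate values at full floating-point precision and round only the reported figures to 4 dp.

price = 4.4483
boundary = - - - 98.3093 85.2374 98.3093 85.2374
tree:
4.4483
8.0118 1.7221
14.0184 3.4393 0.3898
23.6507 6.7376 0.8860 0.0000
36.7226 12.8599 2.0138 0.0000 0.0000
48.0563 23.6507 4.5775 0.0000 0.0000 0.0000
57.8831 36.7226 10.4049 0.0000 0.0000 0.0000 0.0000
66.4032 48.0563 23.6507 0.0000 0.0000 0.0000 0.0000 0.0000

Δt=0.27314, u=1.15336, d=0.86703, q=0.54936, disc=e^(-rΔt)=0.97625
k=7 terminal: V=max(K-S,0) → 66.4032 48.0563 23.6507 0.0000 0.0000 0.0000 0.0000 0.0000
k=6: j=0 S=64.0769 intr=57.8831 cont=54.9865 V=57.8831[EX]; j=1 S=85.2374 intr=36.7226 cont=33.8260 V=36.7226[EX]; j=2 S=113.3859 intr=8.5741 cont=10.4049 V=10.4049[hold]; j=3 S=150.8300 intr=0.0000 cont=0.0000 V=0.0000[hold]; j=4 S=200.6395 intr=0.0000 cont=0.0000 V=0.0000[hold]; j=5 S=266.8979 intr=0.0000 cont=0.0000 V=0.0000[hold]; j=6 S=355.0372 intr=0.0000 cont=0.0000 V=0.0000[hold]  S*(6)=85.2374
k=5: j=0 S=73.9037 intr=48.0563 cont=45.1598 V=48.0563[EX]; j=1 S=98.3093 intr=23.6507 cont=21.7360 V=23.6507[EX]; j=2 S=130.7746 intr=0.0000 cont=4.5775 V=4.5775[hold]; j=3 S=173.9611 intr=0.0000 cont=0.0000 V=0.0000[hold]; j=4 S=231.4093 intr=0.0000 cont=0.0000 V=0.0000[hold]; j=5 S=307.8290 intr=0.0000 cont=0.0000 V=0.0000[hold]  S*(5)=98.3093
k=4: j=0 S=85.2374 intr=36.7226 cont=33.8260 V=36.7226[EX]; j=1 S=113.3859 intr=8.5741 cont=12.8599 V=12.8599[hold]; j=2 S=150.8300 intr=0.0000 cont=2.0138 V=2.0138[hold]; j=3 S=200.6395 intr=0.0000 cont=0.0000 V=0.0000[hold]; j=4 S=266.8979 intr=0.0000 cont=0.0000 V=0.0000[hold]  S*(4)=85.2374
k=3: j=0 S=98.3093 intr=23.6507 cont=23.0526 V=23.6507[EX]; j=1 S=130.7746 intr=0.0000 cont=6.7376 V=6.7376[hold]; j=2 S=173.9611 intr=0.0000 cont=0.8860 V=0.8860[hold]; j=3 S=231.4093 intr=0.0000 cont=0.0000 V=0.0000[hold]  S*(3)=98.3093
k=2: j=0 S=113.3859 intr=8.5741 cont=14.0184 V=14.0184[hold]; j=1 S=150.8300 intr=0.0000 cont=3.4393 V=3.4393[hold]; j=2 S=200.6395 intr=0.0000 cont=0.3898 V=0.3898[hold]  S*(2)=-
k=1: j=0 S=130.7746 intr=0.0000 cont=8.0118 V=8.0118[hold]; j=1 S=173.9611 intr=0.0000 cont=1.7221 V=1.7221[hold]  S*(1)=-
k=0: j=0 S=150.8300 intr=0.0000 cont=4.4483 V=4.4483[hold]  S*(0)=-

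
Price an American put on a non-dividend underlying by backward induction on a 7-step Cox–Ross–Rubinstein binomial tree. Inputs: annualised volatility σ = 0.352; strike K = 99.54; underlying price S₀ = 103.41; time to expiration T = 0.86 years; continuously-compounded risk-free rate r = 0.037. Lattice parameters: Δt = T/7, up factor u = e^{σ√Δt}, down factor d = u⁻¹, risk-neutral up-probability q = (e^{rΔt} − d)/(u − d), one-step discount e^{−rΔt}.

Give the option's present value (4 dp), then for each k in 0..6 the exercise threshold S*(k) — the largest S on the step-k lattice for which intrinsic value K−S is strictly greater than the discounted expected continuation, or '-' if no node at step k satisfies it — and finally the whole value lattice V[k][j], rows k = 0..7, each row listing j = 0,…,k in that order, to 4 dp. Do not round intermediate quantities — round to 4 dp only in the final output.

params: Δt=0.12286 u=1.13131 d=0.88393 q=0.48761 e^(-rΔt)=0.99546
t_7 payoffs: 55.9405 43.7383 28.1210 8.1330 0.0000 0.0000 0.0000 0.0000
t_6: node(6,0) S=49.3247 payoff=50.2153 vs cont=49.7638 → 50.2153 [stop]  node(6,1) S=63.1292 payoff=36.4108 vs cont=35.9593 → 36.4108 [stop]  node(6,2) S=80.7972 payoff=18.7428 vs cont=18.2913 → 18.7428 [stop]  node(6,3) S=103.4100 payoff=0.0000 vs cont=4.1484 → 4.1484 [wait]  node(6,4) S=132.3514 payoff=0.0000 vs cont=0.0000 → 0.0000 [wait]  node(6,5) S=169.3927 payoff=0.0000 vs cont=0.0000 → 0.0000 [wait]  node(6,6) S=216.8007 payoff=0.0000 vs cont=0.0000 → 0.0000 [wait]  ⇒ S*(6)=80.7972
t_5: node(5,0) S=55.8017 payoff=43.7383 vs cont=43.2868 → 43.7383 [stop]  node(5,1) S=71.4190 payoff=28.1210 vs cont=27.6696 → 28.1210 [stop]  node(5,2) S=91.4070 payoff=8.1330 vs cont=11.5736 → 11.5736 [wait]  node(5,3) S=116.9891 payoff=0.0000 vs cont=2.1159 → 2.1159 [wait]  node(5,4) S=149.7310 payoff=0.0000 vs cont=0.0000 → 0.0000 [wait]  node(5,5) S=191.6362 payoff=0.0000 vs cont=0.0000 → 0.0000 [wait]  ⇒ S*(5)=71.4190
t_4: node(4,0) S=63.1292 payoff=36.4108 vs cont=35.9593 → 36.4108 [stop]  node(4,1) S=80.7972 payoff=18.7428 vs cont=19.9614 → 19.9614 [wait]  node(4,2) S=103.4100 payoff=0.0000 vs cont=6.9304 → 6.9304 [wait]  node(4,3) S=132.3514 payoff=0.0000 vs cont=1.0793 → 1.0793 [wait]  node(4,4) S=169.3927 payoff=0.0000 vs cont=0.0000 → 0.0000 [wait]  ⇒ S*(4)=63.1292
t_3: node(3,0) S=71.4190 payoff=28.1210 vs cont=28.2611 → 28.2611 [wait]  node(3,1) S=91.4070 payoff=8.1330 vs cont=13.5456 → 13.5456 [wait]  node(3,2) S=116.9891 payoff=0.0000 vs cont=4.0588 → 4.0588 [wait]  node(3,3) S=149.7310 payoff=0.0000 vs cont=0.5505 → 0.5505 [wait]  ⇒ S*(3)=-
t_2: node(2,0) S=80.7972 payoff=18.7428 vs cont=20.9900 → 20.9900 [wait]  node(2,1) S=103.4100 payoff=0.0000 vs cont=8.8793 → 8.8793 [wait]  node(2,2) S=132.3514 payoff=0.0000 vs cont=2.3375 → 2.3375 [wait]  ⇒ S*(2)=-
t_1: node(1,0) S=91.4070 payoff=8.1330 vs cont=15.0163 → 15.0163 [wait]  node(1,1) S=116.9891 payoff=0.0000 vs cont=5.6636 → 5.6636 [wait]  ⇒ S*(1)=-
t_0: node(0,0) S=103.4100 payoff=0.0000 vs cont=10.4084 → 10.4084 [wait]  ⇒ S*(0)=-

price = 10.4084
boundary = - - - - 63.1292 71.4190 80.7972
tree:
10.4084
15.0163 5.6636
20.9900 8.8793 2.3375
28.2611 13.5456 4.0588 0.5505
36.4108 19.9614 6.9304 1.0793 0.0000
43.7383 28.1210 11.5736 2.1159 0.0000 0.0000
50.2153 36.4108 18.7428 4.1484 0.0000 0.0000 0.0000
55.9405 43.7383 28.1210 8.1330 0.0000 0.0000 0.0000 0.0000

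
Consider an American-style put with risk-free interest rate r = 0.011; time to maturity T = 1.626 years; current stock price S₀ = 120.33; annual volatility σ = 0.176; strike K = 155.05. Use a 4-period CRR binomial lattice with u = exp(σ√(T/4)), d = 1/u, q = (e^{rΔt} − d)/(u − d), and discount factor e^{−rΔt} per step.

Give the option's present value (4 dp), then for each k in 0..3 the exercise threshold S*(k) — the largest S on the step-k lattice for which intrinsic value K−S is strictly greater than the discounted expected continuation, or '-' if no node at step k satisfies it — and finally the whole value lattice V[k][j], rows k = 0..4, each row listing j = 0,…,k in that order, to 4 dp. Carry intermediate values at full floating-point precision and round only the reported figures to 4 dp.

params: Δt=0.40650 u=1.11875 d=0.89385 q=0.49190 e^(-rΔt)=0.99554
t_4 payoffs: 78.2361 58.9094 34.7200 4.4445 0.0000
t_3: node(3,0) S=85.9357 payoff=69.1143 vs cont=68.4226 → 69.1143 [stop]  node(3,1) S=107.5574 payoff=47.4926 vs cont=46.8008 → 47.4926 [stop]  node(3,2) S=134.6193 payoff=20.4307 vs cont=19.7389 → 20.4307 [stop]  node(3,3) S=168.4901 payoff=0.0000 vs cont=2.2482 → 2.2482 [wait]  ⇒ S*(3)=134.6193
t_2: node(2,0) S=96.1406 payoff=58.9094 vs cont=58.2176 → 58.9094 [stop]  node(2,1) S=120.3300 payoff=34.7200 vs cont=34.0282 → 34.7200 [stop]  node(2,2) S=150.6055 payoff=4.4445 vs cont=11.4354 → 11.4354 [wait]  ⇒ S*(2)=120.3300
t_1: node(1,0) S=107.5574 payoff=47.4926 vs cont=46.8008 → 47.4926 [stop]  node(1,1) S=134.6193 payoff=20.4307 vs cont=23.1624 → 23.1624 [wait]  ⇒ S*(1)=107.5574
t_0: node(0,0) S=120.3300 payoff=34.7200 vs cont=35.3660 → 35.3660 [wait]  ⇒ S*(0)=-

price = 35.3660
boundary = - 107.5574 120.3300 134.6193
tree:
35.3660
47.4926 23.1624
58.9094 34.7200 11.4354
69.1143 47.4926 20.4307 2.2482
78.2361 58.9094 34.7200 4.4445 0.0000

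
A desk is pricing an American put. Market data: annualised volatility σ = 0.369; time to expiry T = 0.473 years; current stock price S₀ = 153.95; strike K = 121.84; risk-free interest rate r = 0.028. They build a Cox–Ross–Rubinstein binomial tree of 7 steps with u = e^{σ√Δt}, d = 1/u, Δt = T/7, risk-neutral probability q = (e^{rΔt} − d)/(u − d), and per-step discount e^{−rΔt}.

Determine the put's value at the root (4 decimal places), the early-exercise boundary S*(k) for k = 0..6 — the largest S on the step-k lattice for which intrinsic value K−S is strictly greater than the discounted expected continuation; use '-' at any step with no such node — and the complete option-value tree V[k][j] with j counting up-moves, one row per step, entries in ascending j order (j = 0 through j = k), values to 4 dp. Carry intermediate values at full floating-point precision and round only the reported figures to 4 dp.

params: Δt=0.06757 u=1.10067 d=0.90854 q=0.48590 e^(-rΔt)=0.99811
t_7 payoffs: 43.1757 26.5401 6.3864 0.0000 0.0000 0.0000 0.0000 0.0000
t_6: node(6,0) S=86.5835 payoff=35.2565 vs cont=35.0262 → 35.2565 [stop]  node(6,1) S=104.8939 payoff=16.9461 vs cont=16.7158 → 16.9461 [stop]  node(6,2) S=127.0764 payoff=0.0000 vs cont=3.2771 → 3.2771 [wait]  node(6,3) S=153.9500 payoff=0.0000 vs cont=0.0000 → 0.0000 [wait]  node(6,4) S=186.5067 payoff=0.0000 vs cont=0.0000 → 0.0000 [wait]  node(6,5) S=225.9484 payoff=0.0000 vs cont=0.0000 → 0.0000 [wait]  node(6,6) S=273.7311 payoff=0.0000 vs cont=0.0000 → 0.0000 [wait]  ⇒ S*(6)=104.8939
t_5: node(5,0) S=95.2999 payoff=26.5401 vs cont=26.3097 → 26.5401 [stop]  node(5,1) S=115.4536 payoff=6.3864 vs cont=10.2849 → 10.2849 [wait]  node(5,2) S=139.8693 payoff=0.0000 vs cont=1.6816 → 1.6816 [wait]  node(5,3) S=169.4483 payoff=0.0000 vs cont=0.0000 → 0.0000 [wait]  node(5,4) S=205.2825 payoff=0.0000 vs cont=0.0000 → 0.0000 [wait]  node(5,5) S=248.6948 payoff=0.0000 vs cont=0.0000 → 0.0000 [wait]  ⇒ S*(5)=95.2999
t_4: node(4,0) S=104.8939 payoff=16.9461 vs cont=18.6065 → 18.6065 [wait]  node(4,1) S=127.0764 payoff=0.0000 vs cont=6.0931 → 6.0931 [wait]  node(4,2) S=153.9500 payoff=0.0000 vs cont=0.8629 → 0.8629 [wait]  node(4,3) S=186.5067 payoff=0.0000 vs cont=0.0000 → 0.0000 [wait]  node(4,4) S=225.9484 payoff=0.0000 vs cont=0.0000 → 0.0000 [wait]  ⇒ S*(4)=-
t_3: node(3,0) S=115.4536 payoff=6.3864 vs cont=12.5026 → 12.5026 [wait]  node(3,1) S=139.8693 payoff=0.0000 vs cont=3.5450 → 3.5450 [wait]  node(3,2) S=169.4483 payoff=0.0000 vs cont=0.4428 → 0.4428 [wait]  node(3,3) S=205.2825 payoff=0.0000 vs cont=0.0000 → 0.0000 [wait]  ⇒ S*(3)=-
t_2: node(2,0) S=127.0764 payoff=0.0000 vs cont=8.1348 → 8.1348 [wait]  node(2,1) S=153.9500 payoff=0.0000 vs cont=2.0338 → 2.0338 [wait]  node(2,2) S=186.5067 payoff=0.0000 vs cont=0.2272 → 0.2272 [wait]  ⇒ S*(2)=-
t_1: node(1,0) S=139.8693 payoff=0.0000 vs cont=5.1606 → 5.1606 [wait]  node(1,1) S=169.4483 payoff=0.0000 vs cont=1.1538 → 1.1538 [wait]  ⇒ S*(1)=-
t_0: node(0,0) S=153.9500 payoff=0.0000 vs cont=3.2076 → 3.2076 [wait]  ⇒ S*(0)=-

price = 3.2076
boundary = - - - - - 95.2999 104.8939
tree:
3.2076
5.1606 1.1538
8.1348 2.0338 0.2272
12.5026 3.5450 0.4428 0.0000
18.6065 6.0931 0.8629 0.0000 0.0000
26.5401 10.2849 1.6816 0.0000 0.0000 0.0000
35.2565 16.9461 3.2771 0.0000 0.0000 0.0000 0.0000
43.1757 26.5401 6.3864 0.0000 0.0000 0.0000 0.0000 0.0000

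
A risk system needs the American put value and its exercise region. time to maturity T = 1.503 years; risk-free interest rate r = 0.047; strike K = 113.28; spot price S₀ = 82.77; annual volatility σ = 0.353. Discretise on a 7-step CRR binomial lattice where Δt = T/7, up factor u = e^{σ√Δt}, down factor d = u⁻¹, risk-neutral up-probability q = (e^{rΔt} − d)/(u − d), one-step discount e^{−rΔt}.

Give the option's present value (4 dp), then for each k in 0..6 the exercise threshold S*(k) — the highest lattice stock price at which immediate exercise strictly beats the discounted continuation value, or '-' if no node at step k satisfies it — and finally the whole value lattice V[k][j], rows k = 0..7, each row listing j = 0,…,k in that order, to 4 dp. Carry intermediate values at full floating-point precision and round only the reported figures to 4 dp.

price = 32.8813
boundary = - 70.2806 59.6757 70.2806 59.6757 70.2806 82.7700
tree:
32.8813
42.9994 23.0333
53.6043 32.0623 14.1149
62.6090 42.9994 21.3453 6.8835
70.2549 53.6043 31.0563 11.6822 2.0328
76.7471 62.6090 42.9994 19.2717 4.0267 0.0000
82.2597 70.2549 53.6043 30.5100 7.9766 0.0000 0.0000
86.9404 76.7471 62.6090 42.9994 15.8011 0.0000 0.0000 0.0000

Δt=0.21471  u=1.17771  d=0.84911  q=0.49006  discount=0.98996
step 7 (expiry): payoffs max(K−S,0) = 86.9404 76.7471 62.6090 42.9994 15.8011 0.0000 0.0000 0.0000
step 6: (k=6,j=0): S=31.0203, (K−S)⁺=82.2597, hold=81.1223 ⇒ V=82.2597 exercise | (k=6,j=1): S=43.0251, (K−S)⁺=70.2549, hold=69.1175 ⇒ V=70.2549 exercise | (k=6,j=2): S=59.6757, (K−S)⁺=53.6043, hold=52.4669 ⇒ V=53.6043 exercise | (k=6,j=3): S=82.7700, (K−S)⁺=30.5100, hold=29.3726 ⇒ V=30.5100 exercise | (k=6,j=4): S=114.8018, (K−S)⁺=0.0000, hold=7.9766 ⇒ V=7.9766 continue | (k=6,j=5): S=159.2297, (K−S)⁺=0.0000, hold=0.0000 ⇒ V=0.0000 continue | (k=6,j=6): S=220.8512, (K−S)⁺=0.0000, hold=0.0000 ⇒ V=0.0000 continue  boundary S*=82.7700
step 5: (k=5,j=0): S=36.5329, (K−S)⁺=76.7471, hold=75.6097 ⇒ V=76.7471 exercise | (k=5,j=1): S=50.6710, (K−S)⁺=62.6090, hold=61.4716 ⇒ V=62.6090 exercise | (k=5,j=2): S=70.2806, (K−S)⁺=42.9994, hold=41.8620 ⇒ V=42.9994 exercise | (k=5,j=3): S=97.4789, (K−S)⁺=15.8011, hold=19.2717 ⇒ V=19.2717 continue | (k=5,j=4): S=135.2030, (K−S)⁺=0.0000, hold=4.0267 ⇒ V=4.0267 continue | (k=5,j=5): S=187.5262, (K−S)⁺=0.0000, hold=0.0000 ⇒ V=0.0000 continue  boundary S*=70.2806
step 4: (k=4,j=0): S=43.0251, (K−S)⁺=70.2549, hold=69.1175 ⇒ V=70.2549 exercise | (k=4,j=1): S=59.6757, (K−S)⁺=53.6043, hold=52.4669 ⇒ V=53.6043 exercise | (k=4,j=2): S=82.7700, (K−S)⁺=30.5100, hold=31.0563 ⇒ V=31.0563 continue | (k=4,j=3): S=114.8018, (K−S)⁺=0.0000, hold=11.6822 ⇒ V=11.6822 continue | (k=4,j=4): S=159.2297, (K−S)⁺=0.0000, hold=2.0328 ⇒ V=2.0328 continue  boundary S*=59.6757
step 3: (k=3,j=0): S=50.6710, (K−S)⁺=62.6090, hold=61.4716 ⇒ V=62.6090 exercise | (k=3,j=1): S=70.2806, (K−S)⁺=42.9994, hold=42.1271 ⇒ V=42.9994 exercise | (k=3,j=2): S=97.4789, (K−S)⁺=15.8011, hold=21.3453 ⇒ V=21.3453 continue | (k=3,j=3): S=135.2030, (K−S)⁺=0.0000, hold=6.8835 ⇒ V=6.8835 continue  boundary S*=70.2806
step 2: (k=2,j=0): S=59.6757, (K−S)⁺=53.6043, hold=52.4669 ⇒ V=53.6043 exercise | (k=2,j=1): S=82.7700, (K−S)⁺=30.5100, hold=32.0623 ⇒ V=32.0623 continue | (k=2,j=2): S=114.8018, (K−S)⁺=0.0000, hold=14.1149 ⇒ V=14.1149 continue  boundary S*=59.6757
step 1: (k=1,j=0): S=70.2806, (K−S)⁺=42.9994, hold=42.6151 ⇒ V=42.9994 exercise | (k=1,j=1): S=97.4789, (K−S)⁺=15.8011, hold=23.0333 ⇒ V=23.0333 continue  boundary S*=70.2806
step 0: (k=0,j=0): S=82.7700, (K−S)⁺=30.5100, hold=32.8813 ⇒ V=32.8813 continue  boundary S*=-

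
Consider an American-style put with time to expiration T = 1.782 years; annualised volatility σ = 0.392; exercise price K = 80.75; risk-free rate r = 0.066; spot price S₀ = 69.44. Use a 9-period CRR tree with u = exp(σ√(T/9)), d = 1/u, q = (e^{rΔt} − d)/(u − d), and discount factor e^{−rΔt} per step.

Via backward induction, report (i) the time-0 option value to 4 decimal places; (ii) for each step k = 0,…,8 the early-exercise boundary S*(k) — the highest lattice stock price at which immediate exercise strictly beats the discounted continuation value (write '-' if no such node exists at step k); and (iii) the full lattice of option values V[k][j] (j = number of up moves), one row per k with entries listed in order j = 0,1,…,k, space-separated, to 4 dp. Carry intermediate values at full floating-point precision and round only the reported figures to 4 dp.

params: Δt=0.19800 u=1.19057 d=0.83994 q=0.49402 e^(-rΔt)=0.98702
t_9 payoffs: 66.3013 60.2698 51.7203 39.6020 22.4248 0.0000 0.0000 0.0000 0.0000 0.0000
t_8: node(8,0) S=17.2021 payoff=63.5479 vs cont=62.4995 → 63.5479 [stop]  node(8,1) S=24.3831 payoff=56.3669 vs cont=55.3186 → 56.3669 [stop]  node(8,2) S=34.5617 payoff=46.1883 vs cont=45.1399 → 46.1883 [stop]  node(8,3) S=48.9895 payoff=31.7605 vs cont=30.7122 → 31.7605 [stop]  node(8,4) S=69.4400 payoff=11.3100 vs cont=11.1992 → 11.3100 [stop]  node(8,5) S=98.4276 payoff=0.0000 vs cont=0.0000 → 0.0000 [wait]  node(8,6) S=139.5160 payoff=0.0000 vs cont=0.0000 → 0.0000 [wait]  node(8,7) S=197.7566 payoff=0.0000 vs cont=0.0000 → 0.0000 [wait]  node(8,8) S=280.3097 payoff=0.0000 vs cont=0.0000 → 0.0000 [wait]  ⇒ S*(8)=69.4400
t_7: node(7,0) S=20.4802 payoff=60.2698 vs cont=59.2214 → 60.2698 [stop]  node(7,1) S=29.0297 payoff=51.7203 vs cont=50.6720 → 51.7203 [stop]  node(7,2) S=41.1480 payoff=39.6020 vs cont=38.5536 → 39.6020 [stop]  node(7,3) S=58.3252 payoff=22.4248 vs cont=21.3764 → 22.4248 [stop]  node(7,4) S=82.6729 payoff=0.0000 vs cont=5.6484 → 5.6484 [wait]  node(7,5) S=117.1845 payoff=0.0000 vs cont=0.0000 → 0.0000 [wait]  node(7,6) S=166.1030 payoff=0.0000 vs cont=0.0000 → 0.0000 [wait]  node(7,7) S=235.4423 payoff=0.0000 vs cont=0.0000 → 0.0000 [wait]  ⇒ S*(7)=58.3252
t_6: node(6,0) S=24.3831 payoff=56.3669 vs cont=55.3186 → 56.3669 [stop]  node(6,1) S=34.5617 payoff=46.1883 vs cont=45.1399 → 46.1883 [stop]  node(6,2) S=48.9895 payoff=31.7605 vs cont=30.7122 → 31.7605 [stop]  node(6,3) S=69.4400 payoff=11.3100 vs cont=13.9534 → 13.9534 [wait]  node(6,4) S=98.4276 payoff=0.0000 vs cont=2.8209 → 2.8209 [wait]  node(6,5) S=139.5160 payoff=0.0000 vs cont=0.0000 → 0.0000 [wait]  node(6,6) S=197.7566 payoff=0.0000 vs cont=0.0000 → 0.0000 [wait]  ⇒ S*(6)=48.9895
t_5: node(5,0) S=29.0297 payoff=51.7203 vs cont=50.6720 → 51.7203 [stop]  node(5,1) S=41.1480 payoff=39.6020 vs cont=38.5536 → 39.6020 [stop]  node(5,2) S=58.3252 payoff=22.4248 vs cont=22.6654 → 22.6654 [wait]  node(5,3) S=82.6729 payoff=0.0000 vs cont=8.3440 → 8.3440 [wait]  node(5,4) S=117.1845 payoff=0.0000 vs cont=1.4088 → 1.4088 [wait]  node(5,5) S=166.1030 payoff=0.0000 vs cont=0.0000 → 0.0000 [wait]  ⇒ S*(5)=41.1480
t_4: node(4,0) S=34.5617 payoff=46.1883 vs cont=45.1399 → 46.1883 [stop]  node(4,1) S=48.9895 payoff=31.7605 vs cont=30.8295 → 31.7605 [stop]  node(4,2) S=69.4400 payoff=11.3100 vs cont=15.3879 → 15.3879 [wait]  node(4,3) S=98.4276 payoff=0.0000 vs cont=4.8540 → 4.8540 [wait]  node(4,4) S=139.5160 payoff=0.0000 vs cont=0.7036 → 0.7036 [wait]  ⇒ S*(4)=48.9895
t_3: node(3,0) S=41.1480 payoff=39.6020 vs cont=38.5536 → 39.6020 [stop]  node(3,1) S=58.3252 payoff=22.4248 vs cont=23.3649 → 23.3649 [wait]  node(3,2) S=82.6729 payoff=0.0000 vs cont=10.0518 → 10.0518 [wait]  node(3,3) S=117.1845 payoff=0.0000 vs cont=2.7672 → 2.7672 [wait]  ⇒ S*(3)=41.1480
t_2: node(2,0) S=48.9895 payoff=31.7605 vs cont=31.1705 → 31.7605 [stop]  node(2,1) S=69.4400 payoff=11.3100 vs cont=16.5700 → 16.5700 [wait]  node(2,2) S=98.4276 payoff=0.0000 vs cont=6.3693 → 6.3693 [wait]  ⇒ S*(2)=48.9895
t_1: node(1,0) S=58.3252 payoff=22.4248 vs cont=23.9412 → 23.9412 [wait]  node(1,1) S=82.6729 payoff=0.0000 vs cont=11.3810 → 11.3810 [wait]  ⇒ S*(1)=-
t_0: node(0,0) S=69.4400 payoff=11.3100 vs cont=17.5060 → 17.5060 [wait]  ⇒ S*(0)=-

price = 17.5060
boundary = - - 48.9895 41.1480 48.9895 41.1480 48.9895 58.3252 69.4400
tree:
17.5060
23.9412 11.3810
31.7605 16.5700 6.3693
39.6020 23.3649 10.0518 2.7672
46.1883 31.7605 15.3879 4.8540 0.7036
51.7203 39.6020 22.6654 8.3440 1.4088 0.0000
56.3669 46.1883 31.7605 13.9534 2.8209 0.0000 0.0000
60.2698 51.7203 39.6020 22.4248 5.6484 0.0000 0.0000 0.0000
63.5479 56.3669 46.1883 31.7605 11.3100 0.0000 0.0000 0.0000 0.0000
66.3013 60.2698 51.7203 39.6020 22.4248 0.0000 0.0000 0.0000 0.0000 0.0000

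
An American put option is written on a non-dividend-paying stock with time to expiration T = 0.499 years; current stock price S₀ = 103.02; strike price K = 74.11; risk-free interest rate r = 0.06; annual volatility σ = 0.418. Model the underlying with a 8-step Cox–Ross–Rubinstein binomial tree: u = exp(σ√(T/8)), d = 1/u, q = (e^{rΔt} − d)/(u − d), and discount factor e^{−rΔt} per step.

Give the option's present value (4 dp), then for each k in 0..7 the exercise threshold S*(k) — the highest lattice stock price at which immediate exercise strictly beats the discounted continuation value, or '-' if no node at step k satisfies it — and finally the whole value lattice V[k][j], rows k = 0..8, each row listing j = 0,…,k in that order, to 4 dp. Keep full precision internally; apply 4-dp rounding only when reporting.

price = 1.4943
boundary = - - - - - - 55.0670 61.1265
tree:
1.4943
2.4404 0.5283
3.9093 0.9415 0.1053
6.1168 1.6584 0.2081 0.0000
9.2968 2.8780 0.4110 0.0000 0.0000
13.6220 4.8992 0.8118 0.0000 0.0000 0.0000
19.0430 8.1251 1.6036 0.0000 0.0000 0.0000 0.0000
24.5019 12.9835 3.1677 0.0000 0.0000 0.0000 0.0000 0.0000
29.4196 19.0430 6.2572 0.0000 0.0000 0.0000 0.0000 0.0000 0.0000

Δt=0.06237, u=1.11004, d=0.90087, q=0.49185, disc=e^(-rΔt)=0.99626
k=8 terminal: V=max(K-S,0) → 29.4196 19.0430 6.2572 0.0000 0.0000 0.0000 0.0000 0.0000 0.0000
k=7: j=0 S=49.6081 intr=24.5019 cont=24.2250 V=24.5019[EX]; j=1 S=61.1265 intr=12.9835 cont=12.7066 V=12.9835[EX]; j=2 S=75.3193 intr=0.0000 cont=3.1677 V=3.1677[hold]; j=3 S=92.8075 intr=0.0000 cont=0.0000 V=0.0000[hold]; j=4 S=114.3563 intr=0.0000 cont=0.0000 V=0.0000[hold]; j=5 S=140.9083 intr=0.0000 cont=0.0000 V=0.0000[hold]; j=6 S=173.6254 intr=0.0000 cont=0.0000 V=0.0000[hold]; j=7 S=213.9391 intr=0.0000 cont=0.0000 V=0.0000[hold]  S*(7)=61.1265
k=6: j=0 S=55.0670 intr=19.0430 cont=18.7662 V=19.0430[EX]; j=1 S=67.8528 intr=6.2572 cont=8.1251 V=8.1251[hold]; j=2 S=83.6074 intr=0.0000 cont=1.6036 V=1.6036[hold]; j=3 S=103.0200 intr=0.0000 cont=0.0000 V=0.0000[hold]; j=4 S=126.9399 intr=0.0000 cont=0.0000 V=0.0000[hold]; j=5 S=156.4138 intr=0.0000 cont=0.0000 V=0.0000[hold]; j=6 S=192.7311 intr=0.0000 cont=0.0000 V=0.0000[hold]  S*(6)=55.0670
k=5: j=0 S=61.1265 intr=12.9835 cont=13.6220 V=13.6220[hold]; j=1 S=75.3193 intr=0.0000 cont=4.8992 V=4.8992[hold]; j=2 S=92.8075 intr=0.0000 cont=0.8118 V=0.8118[hold]; j=3 S=114.3563 intr=0.0000 cont=0.0000 V=0.0000[hold]; j=4 S=140.9083 intr=0.0000 cont=0.0000 V=0.0000[hold]; j=5 S=173.6254 intr=0.0000 cont=0.0000 V=0.0000[hold]  S*(5)=-
k=4: j=0 S=67.8528 intr=6.2572 cont=9.2968 V=9.2968[hold]; j=1 S=83.6074 intr=0.0000 cont=2.8780 V=2.8780[hold]; j=2 S=103.0200 intr=0.0000 cont=0.4110 V=0.4110[hold]; j=3 S=126.9399 intr=0.0000 cont=0.0000 V=0.0000[hold]; j=4 S=156.4138 intr=0.0000 cont=0.0000 V=0.0000[hold]  S*(4)=-
k=3: j=0 S=75.3193 intr=0.0000 cont=6.1168 V=6.1168[hold]; j=1 S=92.8075 intr=0.0000 cont=1.6584 V=1.6584[hold]; j=2 S=114.3563 intr=0.0000 cont=0.2081 V=0.2081[hold]; j=3 S=140.9083 intr=0.0000 cont=0.0000 V=0.0000[hold]  S*(3)=-
k=2: j=0 S=83.6074 intr=0.0000 cont=3.9093 V=3.9093[hold]; j=1 S=103.0200 intr=0.0000 cont=0.9415 V=0.9415[hold]; j=2 S=126.9399 intr=0.0000 cont=0.1053 V=0.1053[hold]  S*(2)=-
k=1: j=0 S=92.8075 intr=0.0000 cont=2.4404 V=2.4404[hold]; j=1 S=114.3563 intr=0.0000 cont=0.5283 V=0.5283[hold]  S*(1)=-
k=0: j=0 S=103.0200 intr=0.0000 cont=1.4943 V=1.4943[hold]  S*(0)=-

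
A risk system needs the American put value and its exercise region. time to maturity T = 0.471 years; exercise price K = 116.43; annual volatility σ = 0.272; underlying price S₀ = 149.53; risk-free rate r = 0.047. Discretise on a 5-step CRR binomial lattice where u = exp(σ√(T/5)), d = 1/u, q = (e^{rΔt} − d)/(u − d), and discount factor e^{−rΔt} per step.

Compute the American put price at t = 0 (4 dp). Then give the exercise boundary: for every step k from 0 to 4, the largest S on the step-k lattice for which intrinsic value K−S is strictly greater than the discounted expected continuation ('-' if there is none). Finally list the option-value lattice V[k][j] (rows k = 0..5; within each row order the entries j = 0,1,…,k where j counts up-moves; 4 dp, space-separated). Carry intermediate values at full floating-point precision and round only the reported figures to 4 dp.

price = 0.5518
boundary = - - - - 107.0791
tree:
0.5518
1.1196 0.0016
2.2715 0.0033 0.0000
4.6088 0.0068 0.0000 0.0000
9.3509 0.0138 0.0000 0.0000 0.0000
17.9271 0.0279 0.0000 0.0000 0.0000 0.0000

Δt=0.09420, u=1.08707, d=0.91991, q=0.50569, disc=e^(-rΔt)=0.99558
k=5 terminal: V=max(K-S,0) → 17.9271 0.0279 0.0000 0.0000 0.0000 0.0000
k=4: j=0 S=107.0791 intr=9.3509 cont=8.8366 V=9.3509[EX]; j=1 S=126.5367 intr=0.0000 cont=0.0138 V=0.0138[hold]; j=2 S=149.5300 intr=0.0000 cont=0.0000 V=0.0000[hold]; j=3 S=176.7015 intr=0.0000 cont=0.0000 V=0.0000[hold]; j=4 S=208.8103 intr=0.0000 cont=0.0000 V=0.0000[hold]  S*(4)=107.0791
k=3: j=0 S=116.4021 intr=0.0279 cont=4.6088 V=4.6088[hold]; j=1 S=137.5538 intr=0.0000 cont=0.0068 V=0.0068[hold]; j=2 S=162.5490 intr=0.0000 cont=0.0000 V=0.0000[hold]; j=3 S=192.0861 intr=0.0000 cont=0.0000 V=0.0000[hold]  S*(3)=-
k=2: j=0 S=126.5367 intr=0.0000 cont=2.2715 V=2.2715[hold]; j=1 S=149.5300 intr=0.0000 cont=0.0033 V=0.0033[hold]; j=2 S=176.7015 intr=0.0000 cont=0.0000 V=0.0000[hold]  S*(2)=-
k=1: j=0 S=137.5538 intr=0.0000 cont=1.1196 V=1.1196[hold]; j=1 S=162.5490 intr=0.0000 cont=0.0016 V=0.0016[hold]  S*(1)=-
k=0: j=0 S=149.5300 intr=0.0000 cont=0.5518 V=0.5518[hold]  S*(0)=-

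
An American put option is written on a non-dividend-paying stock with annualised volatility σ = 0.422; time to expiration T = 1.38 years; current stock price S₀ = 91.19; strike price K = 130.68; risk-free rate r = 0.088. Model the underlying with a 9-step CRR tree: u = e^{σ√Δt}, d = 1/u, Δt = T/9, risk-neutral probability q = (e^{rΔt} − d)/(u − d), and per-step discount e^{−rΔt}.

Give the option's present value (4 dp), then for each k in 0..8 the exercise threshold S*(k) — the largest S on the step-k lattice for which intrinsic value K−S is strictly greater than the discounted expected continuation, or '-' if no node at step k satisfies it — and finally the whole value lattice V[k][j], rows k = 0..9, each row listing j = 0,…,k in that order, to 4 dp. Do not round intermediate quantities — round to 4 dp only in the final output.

price = 40.8900
boundary = - 77.3004 65.5264 77.3004 65.5264 77.3004 91.1900 77.3004 91.1900
tree:
40.8900
53.3796 29.4971
65.1536 40.2924 19.4907
75.1342 53.3796 28.2849 11.2158
83.5947 65.1536 39.6449 17.6802 5.0486
90.7665 75.1342 53.3796 26.9716 8.8584 1.3715
96.8459 83.5947 65.1536 39.4900 15.1715 2.7785 0.0000
101.9993 90.7665 75.1342 53.3796 25.1144 5.6291 0.0000 0.0000
106.3678 96.8459 83.5947 65.1536 39.4900 11.4043 0.0000 0.0000 0.0000
110.0709 101.9993 90.7665 75.1342 53.3796 23.1047 0.0000 0.0000 0.0000 0.0000

Δt=0.15333  u=1.17968  d=0.84769  q=0.49970  discount=0.98660
step 9 (expiry): payoffs max(K−S,0) = 110.0709 101.9993 90.7665 75.1342 53.3796 23.1047 0.0000 0.0000 0.0000 0.0000
step 8: (k=8,j=0): S=24.3122, (K−S)⁺=106.3678, hold=104.6163 ⇒ V=106.3678 exercise | (k=8,j=1): S=33.8341, (K−S)⁺=96.8459, hold=95.0944 ⇒ V=96.8459 exercise | (k=8,j=2): S=47.0853, (K−S)⁺=83.5947, hold=81.8432 ⇒ V=83.5947 exercise | (k=8,j=3): S=65.5264, (K−S)⁺=65.1536, hold=63.4021 ⇒ V=65.1536 exercise | (k=8,j=4): S=91.1900, (K−S)⁺=39.4900, hold=37.7385 ⇒ V=39.4900 exercise | (k=8,j=5): S=126.9048, (K−S)⁺=3.7752, hold=11.4043 ⇒ V=11.4043 continue | (k=8,j=6): S=176.6074, (K−S)⁺=0.0000, hold=0.0000 ⇒ V=0.0000 continue | (k=8,j=7): S=245.7760, (K−S)⁺=0.0000, hold=0.0000 ⇒ V=0.0000 continue | (k=8,j=8): S=342.0348, (K−S)⁺=0.0000, hold=0.0000 ⇒ V=0.0000 continue  boundary S*=91.1900
step 7: (k=7,j=0): S=28.6807, (K−S)⁺=101.9993, hold=100.2479 ⇒ V=101.9993 exercise | (k=7,j=1): S=39.9135, (K−S)⁺=90.7665, hold=89.0150 ⇒ V=90.7665 exercise | (k=7,j=2): S=55.5458, (K−S)⁺=75.1342, hold=73.3828 ⇒ V=75.1342 exercise | (k=7,j=3): S=77.3004, (K−S)⁺=53.3796, hold=51.6281 ⇒ V=53.3796 exercise | (k=7,j=4): S=107.5753, (K−S)⁺=23.1047, hold=25.1144 ⇒ V=25.1144 continue | (k=7,j=5): S=149.7074, (K−S)⁺=0.0000, hold=5.6291 ⇒ V=5.6291 continue | (k=7,j=6): S=208.3407, (K−S)⁺=0.0000, hold=0.0000 ⇒ V=0.0000 continue | (k=7,j=7): S=289.9379, (K−S)⁺=0.0000, hold=0.0000 ⇒ V=0.0000 continue  boundary S*=77.3004
step 6: (k=6,j=0): S=33.8341, (K−S)⁺=96.8459, hold=95.0944 ⇒ V=96.8459 exercise | (k=6,j=1): S=47.0853, (K−S)⁺=83.5947, hold=81.8432 ⇒ V=83.5947 exercise | (k=6,j=2): S=65.5264, (K−S)⁺=65.1536, hold=63.4021 ⇒ V=65.1536 exercise | (k=6,j=3): S=91.1900, (K−S)⁺=39.4900, hold=38.7293 ⇒ V=39.4900 exercise | (k=6,j=4): S=126.9048, (K−S)⁺=3.7752, hold=15.1715 ⇒ V=15.1715 continue | (k=6,j=5): S=176.6074, (K−S)⁺=0.0000, hold=2.7785 ⇒ V=2.7785 continue | (k=6,j=6): S=245.7760, (K−S)⁺=0.0000, hold=0.0000 ⇒ V=0.0000 continue  boundary S*=91.1900
step 5: (k=5,j=0): S=39.9135, (K−S)⁺=90.7665, hold=89.0150 ⇒ V=90.7665 exercise | (k=5,j=1): S=55.5458, (K−S)⁺=75.1342, hold=73.3828 ⇒ V=75.1342 exercise | (k=5,j=2): S=77.3004, (K−S)⁺=53.3796, hold=51.6281 ⇒ V=53.3796 exercise | (k=5,j=3): S=107.5753, (K−S)⁺=23.1047, hold=26.9716 ⇒ V=26.9716 continue | (k=5,j=4): S=149.7074, (K−S)⁺=0.0000, hold=8.8584 ⇒ V=8.8584 continue | (k=5,j=5): S=208.3407, (K−S)⁺=0.0000, hold=1.3715 ⇒ V=1.3715 continue  boundary S*=77.3004
step 4: (k=4,j=0): S=47.0853, (K−S)⁺=83.5947, hold=81.8432 ⇒ V=83.5947 exercise | (k=4,j=1): S=65.5264, (K−S)⁺=65.1536, hold=63.4021 ⇒ V=65.1536 exercise | (k=4,j=2): S=91.1900, (K−S)⁺=39.4900, hold=39.6449 ⇒ V=39.6449 continue | (k=4,j=3): S=126.9048, (K−S)⁺=3.7752, hold=17.6802 ⇒ V=17.6802 continue | (k=4,j=4): S=176.6074, (K−S)⁺=0.0000, hold=5.0486 ⇒ V=5.0486 continue  boundary S*=65.5264
step 3: (k=3,j=0): S=55.5458, (K−S)⁺=75.1342, hold=73.3828 ⇒ V=75.1342 exercise | (k=3,j=1): S=77.3004, (K−S)⁺=53.3796, hold=51.7045 ⇒ V=53.3796 exercise | (k=3,j=2): S=107.5753, (K−S)⁺=23.1047, hold=28.2849 ⇒ V=28.2849 continue | (k=3,j=3): S=149.7074, (K−S)⁺=0.0000, hold=11.2158 ⇒ V=11.2158 continue  boundary S*=77.3004
step 2: (k=2,j=0): S=65.5264, (K−S)⁺=65.1536, hold=63.4021 ⇒ V=65.1536 exercise | (k=2,j=1): S=91.1900, (K−S)⁺=39.4900, hold=40.2924 ⇒ V=40.2924 continue | (k=2,j=2): S=126.9048, (K−S)⁺=3.7752, hold=19.4907 ⇒ V=19.4907 continue  boundary S*=65.5264
step 1: (k=1,j=0): S=77.3004, (K−S)⁺=53.3796, hold=52.0237 ⇒ V=53.3796 exercise | (k=1,j=1): S=107.5753, (K−S)⁺=23.1047, hold=29.4971 ⇒ V=29.4971 continue  boundary S*=77.3004
step 0: (k=0,j=0): S=91.1900, (K−S)⁺=39.4900, hold=40.8900 ⇒ V=40.8900 continue  boundary S*=-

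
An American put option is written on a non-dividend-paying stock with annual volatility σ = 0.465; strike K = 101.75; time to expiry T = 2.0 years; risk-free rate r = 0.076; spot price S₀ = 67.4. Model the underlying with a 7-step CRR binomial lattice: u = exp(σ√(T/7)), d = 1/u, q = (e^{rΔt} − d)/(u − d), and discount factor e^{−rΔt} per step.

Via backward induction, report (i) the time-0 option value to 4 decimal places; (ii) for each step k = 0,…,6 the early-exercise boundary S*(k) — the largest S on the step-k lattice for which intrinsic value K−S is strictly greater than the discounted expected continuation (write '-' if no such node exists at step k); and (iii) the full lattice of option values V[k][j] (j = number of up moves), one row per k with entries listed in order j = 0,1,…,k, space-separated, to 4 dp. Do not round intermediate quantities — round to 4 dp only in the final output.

price = 36.9814
boundary = - 52.5672 40.9986 52.5672 40.9986 52.5672 67.4000
tree:
36.9814
49.1828 25.5473
60.7514 36.0616 15.4065
69.7740 49.1828 23.5967 7.3024
76.8110 60.7514 34.8749 12.5455 1.9979
82.2994 69.7740 49.1828 21.0801 3.9408 0.0000
86.5799 76.8110 60.7514 34.3500 7.7730 0.0000 0.0000
89.9184 82.2994 69.7740 49.1828 15.3318 0.0000 0.0000 0.0000

Δt=0.28571, u=1.28217, d=0.77993, q=0.48189, disc=e^(-rΔt)=0.97852
k=7 terminal: V=max(K-S,0) → 89.9184 82.2994 69.7740 49.1828 15.3318 0.0000 0.0000 0.0000
k=6: j=0 S=15.1701 intr=86.5799 cont=84.3943 V=86.5799[EX]; j=1 S=24.9390 intr=76.8110 cont=74.6254 V=76.8110[EX]; j=2 S=40.9986 intr=60.7514 cont=58.5657 V=60.7514[EX]; j=3 S=67.4000 intr=34.3500 cont=32.1644 V=34.3500[EX]; j=4 S=110.8027 intr=0.0000 cont=7.7730 V=7.7730[hold]; j=5 S=182.1548 intr=0.0000 cont=0.0000 V=0.0000[hold]; j=6 S=299.4546 intr=0.0000 cont=0.0000 V=0.0000[hold]  S*(6)=67.4000
k=5: j=0 S=19.4506 intr=82.2994 cont=80.1137 V=82.2994[EX]; j=1 S=31.9760 intr=69.7740 cont=67.5884 V=69.7740[EX]; j=2 S=52.5672 intr=49.1828 cont=46.9972 V=49.1828[EX]; j=3 S=86.4182 intr=15.3318 cont=21.0801 V=21.0801[hold]; j=4 S=142.0677 intr=0.0000 cont=3.9408 V=3.9408[hold]; j=5 S=233.5532 intr=0.0000 cont=0.0000 V=0.0000[hold]  S*(5)=52.5672
k=4: j=0 S=24.9390 intr=76.8110 cont=74.6254 V=76.8110[EX]; j=1 S=40.9986 intr=60.7514 cont=58.5657 V=60.7514[EX]; j=2 S=67.4000 intr=34.3500 cont=34.8749 V=34.8749[hold]; j=3 S=110.8027 intr=0.0000 cont=12.5455 V=12.5455[hold]; j=4 S=182.1548 intr=0.0000 cont=1.9979 V=1.9979[hold]  S*(4)=40.9986
k=3: j=0 S=31.9760 intr=69.7740 cont=67.5884 V=69.7740[EX]; j=1 S=52.5672 intr=49.1828 cont=47.2447 V=49.1828[EX]; j=2 S=86.4182 intr=15.3318 cont=23.5967 V=23.5967[hold]; j=3 S=142.0677 intr=0.0000 cont=7.3024 V=7.3024[hold]  S*(3)=52.5672
k=2: j=0 S=40.9986 intr=60.7514 cont=58.5657 V=60.7514[EX]; j=1 S=67.4000 intr=34.3500 cont=36.0616 V=36.0616[hold]; j=2 S=110.8027 intr=0.0000 cont=15.4065 V=15.4065[hold]  S*(2)=40.9986
k=1: j=0 S=52.5672 intr=49.1828 cont=47.8043 V=49.1828[EX]; j=1 S=86.4182 intr=15.3318 cont=25.5473 V=25.5473[hold]  S*(1)=52.5672
k=0: j=0 S=67.4000 intr=34.3500 cont=36.9814 V=36.9814[hold]  S*(0)=-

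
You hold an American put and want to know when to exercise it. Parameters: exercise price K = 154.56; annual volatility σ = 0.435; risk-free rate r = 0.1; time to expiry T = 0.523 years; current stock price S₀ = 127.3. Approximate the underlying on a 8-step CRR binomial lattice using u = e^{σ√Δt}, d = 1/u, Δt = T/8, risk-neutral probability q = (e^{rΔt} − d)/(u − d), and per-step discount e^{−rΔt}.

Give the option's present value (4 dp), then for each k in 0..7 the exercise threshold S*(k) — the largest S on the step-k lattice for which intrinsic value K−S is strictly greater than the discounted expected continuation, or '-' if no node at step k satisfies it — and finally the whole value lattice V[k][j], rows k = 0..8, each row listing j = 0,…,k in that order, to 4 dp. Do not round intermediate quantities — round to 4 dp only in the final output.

Δt=0.06538, u=1.11764, d=0.89474, q=0.50165, disc=e^(-rΔt)=0.99348
k=8 terminal: V=max(K-S,0) → 102.2723 89.2459 72.9743 52.6490 27.2600 0.0000 0.0000 0.0000 0.0000
k=7: j=0 S=58.4391 intr=96.1209 cont=95.1138 V=96.1209[EX]; j=1 S=72.9979 intr=81.5621 cont=80.5549 V=81.5621[EX]; j=2 S=91.1838 intr=63.3762 cont=62.3691 V=63.3762[EX]; j=3 S=113.9003 intr=40.6597 cont=39.6526 V=40.6597[EX]; j=4 S=142.2761 intr=12.2839 cont=13.4966 V=13.4966[hold]; j=5 S=177.7212 intr=0.0000 cont=0.0000 V=0.0000[hold]; j=6 S=221.9966 intr=0.0000 cont=0.0000 V=0.0000[hold]; j=7 S=277.3023 intr=0.0000 cont=0.0000 V=0.0000[hold]  S*(7)=113.9003
k=6: j=0 S=65.3141 intr=89.2459 cont=88.2388 V=89.2459[EX]; j=1 S=81.5857 intr=72.9743 cont=71.9672 V=72.9743[EX]; j=2 S=101.9110 intr=52.6490 cont=51.6418 V=52.6490[EX]; j=3 S=127.3000 intr=27.2600 cont=26.8572 V=27.2600[EX]; j=4 S=159.0141 intr=0.0000 cont=6.6822 V=6.6822[hold]; j=5 S=198.6291 intr=0.0000 cont=0.0000 V=0.0000[hold]; j=6 S=248.1132 intr=0.0000 cont=0.0000 V=0.0000[hold]  S*(6)=127.3000
k=5: j=0 S=72.9979 intr=81.5621 cont=80.5549 V=81.5621[EX]; j=1 S=91.1838 intr=63.3762 cont=62.3691 V=63.3762[EX]; j=2 S=113.9003 intr=40.6597 cont=39.6526 V=40.6597[EX]; j=3 S=142.2761 intr=12.2839 cont=16.8268 V=16.8268[hold]; j=4 S=177.7212 intr=0.0000 cont=3.3084 V=3.3084[hold]; j=5 S=221.9966 intr=0.0000 cont=0.0000 V=0.0000[hold]  S*(5)=113.9003
k=4: j=0 S=81.5857 intr=72.9743 cont=71.9672 V=72.9743[EX]; j=1 S=101.9110 intr=52.6490 cont=51.6418 V=52.6490[EX]; j=2 S=127.3000 intr=27.2600 cont=28.5170 V=28.5170[hold]; j=3 S=159.0141 intr=0.0000 cont=9.9799 V=9.9799[hold]; j=4 S=198.6291 intr=0.0000 cont=1.6380 V=1.6380[hold]  S*(4)=101.9110
k=3: j=0 S=91.1838 intr=63.3762 cont=62.3691 V=63.3762[EX]; j=1 S=113.9003 intr=40.6597 cont=40.2790 V=40.6597[EX]; j=2 S=142.2761 intr=12.2839 cont=19.0927 V=19.0927[hold]; j=3 S=177.7212 intr=0.0000 cont=5.7574 V=5.7574[hold]  S*(3)=113.9003
k=2: j=0 S=101.9110 intr=52.6490 cont=51.6418 V=52.6490[EX]; j=1 S=127.3000 intr=27.2600 cont=29.6462 V=29.6462[hold]; j=2 S=159.0141 intr=0.0000 cont=12.3223 V=12.3223[hold]  S*(2)=101.9110
k=1: j=0 S=113.9003 intr=40.6597 cont=40.8418 V=40.8418[hold]; j=1 S=142.2761 intr=12.2839 cont=20.8191 V=20.8191[hold]  S*(1)=-
k=0: j=0 S=127.3000 intr=27.2600 cont=30.5968 V=30.5968[hold]  S*(0)=-

price = 30.5968
boundary = - - 101.9110 113.9003 101.9110 113.9003 127.3000 113.9003
tree:
30.5968
40.8418 20.8191
52.6490 29.6462 12.3223
63.3762 40.6597 19.0927 5.7574
72.9743 52.6490 28.5170 9.9799 1.6380
81.5621 63.3762 40.6597 16.8268 3.3084 0.0000
89.2459 72.9743 52.6490 27.2600 6.6822 0.0000 0.0000
96.1209 81.5621 63.3762 40.6597 13.4966 0.0000 0.0000 0.0000
102.2723 89.2459 72.9743 52.6490 27.2600 0.0000 0.0000 0.0000 0.0000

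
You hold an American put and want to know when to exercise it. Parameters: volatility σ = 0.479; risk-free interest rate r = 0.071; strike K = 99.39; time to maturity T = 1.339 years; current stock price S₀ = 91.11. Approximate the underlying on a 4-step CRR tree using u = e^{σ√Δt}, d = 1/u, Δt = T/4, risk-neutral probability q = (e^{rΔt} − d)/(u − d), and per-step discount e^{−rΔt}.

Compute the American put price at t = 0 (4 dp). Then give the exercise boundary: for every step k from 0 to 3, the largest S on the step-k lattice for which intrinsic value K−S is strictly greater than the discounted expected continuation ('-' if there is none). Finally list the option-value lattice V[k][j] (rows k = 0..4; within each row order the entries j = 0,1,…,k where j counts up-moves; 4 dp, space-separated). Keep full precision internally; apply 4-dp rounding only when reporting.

price = 21.2256
boundary = - - 52.3416 69.0568
tree:
21.2256
32.2892 10.0252
47.0484 17.5491 2.1845
59.7177 30.3332 4.2530 0.0000
69.3204 47.0484 8.2800 0.0000 0.0000

Δt=0.33475  u=1.31935  d=0.75795  q=0.47400  discount=0.97651
step 4 (expiry): payoffs max(K−S,0) = 69.3204 47.0484 8.2800 0.0000 0.0000
step 3: (k=3,j=0): S=39.6723, (K−S)⁺=59.7177, hold=57.3833 ⇒ V=59.7177 exercise | (k=3,j=1): S=69.0568, (K−S)⁺=30.3332, hold=27.9988 ⇒ V=30.3332 exercise | (k=3,j=2): S=120.2058, (K−S)⁺=0.0000, hold=4.2530 ⇒ V=4.2530 continue | (k=3,j=3): S=209.2398, (K−S)⁺=0.0000, hold=0.0000 ⇒ V=0.0000 continue  boundary S*=69.0568
step 2: (k=2,j=0): S=52.3416, (K−S)⁺=47.0484, hold=44.7140 ⇒ V=47.0484 exercise | (k=2,j=1): S=91.1100, (K−S)⁺=8.2800, hold=17.5491 ⇒ V=17.5491 continue | (k=2,j=2): S=158.5933, (K−S)⁺=0.0000, hold=2.1845 ⇒ V=2.1845 continue  boundary S*=52.3416
step 1: (k=1,j=0): S=69.0568, (K−S)⁺=30.3332, hold=32.2892 ⇒ V=32.2892 continue | (k=1,j=1): S=120.2058, (K−S)⁺=0.0000, hold=10.0252 ⇒ V=10.0252 continue  boundary S*=-
step 0: (k=0,j=0): S=91.1100, (K−S)⁺=8.2800, hold=21.2256 ⇒ V=21.2256 continue  boundary S*=-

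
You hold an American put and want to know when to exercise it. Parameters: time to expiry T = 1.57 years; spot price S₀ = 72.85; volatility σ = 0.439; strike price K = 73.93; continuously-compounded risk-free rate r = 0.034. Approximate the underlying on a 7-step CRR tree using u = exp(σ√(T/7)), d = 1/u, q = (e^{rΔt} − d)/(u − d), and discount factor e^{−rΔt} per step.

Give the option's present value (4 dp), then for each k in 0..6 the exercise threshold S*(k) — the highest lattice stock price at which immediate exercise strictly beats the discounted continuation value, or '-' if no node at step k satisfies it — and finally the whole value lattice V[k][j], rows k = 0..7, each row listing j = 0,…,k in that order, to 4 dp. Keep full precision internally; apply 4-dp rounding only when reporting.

price = 15.0913
boundary = - - - 39.0439 31.7147 39.0439 48.0668
tree:
15.0913
20.6426 8.9901
27.3370 13.3252 4.1796
34.8861 19.1518 6.8802 1.1595
42.2153 26.4844 11.0799 2.1900 0.0000
48.1686 34.8861 17.3101 4.1363 0.0000 0.0000
53.0044 42.2153 25.8632 7.8122 0.0000 0.0000 0.0000
56.9325 48.1686 34.8861 14.7551 0.0000 0.0000 0.0000 0.0000

params: Δt=0.22429 u=1.23110 d=0.81228 q=0.46649 e^(-rΔt)=0.99240
t_7 payoffs: 56.9325 48.1686 34.8861 14.7551 0.0000 0.0000 0.0000 0.0000
t_6: node(6,0) S=20.9256 payoff=53.0044 vs cont=52.4428 → 53.0044 [stop]  node(6,1) S=31.7147 payoff=42.2153 vs cont=41.6536 → 42.2153 [stop]  node(6,2) S=48.0668 payoff=25.8632 vs cont=25.3016 → 25.8632 [stop]  node(6,3) S=72.8500 payoff=1.0800 vs cont=7.8122 → 7.8122 [wait]  node(6,4) S=110.4113 payoff=0.0000 vs cont=0.0000 → 0.0000 [wait]  node(6,5) S=167.3393 payoff=0.0000 vs cont=0.0000 → 0.0000 [wait]  node(6,6) S=253.6191 payoff=0.0000 vs cont=0.0000 → 0.0000 [wait]  ⇒ S*(6)=48.0668
t_5: node(5,0) S=25.7614 payoff=48.1686 vs cont=47.6070 → 48.1686 [stop]  node(5,1) S=39.0439 payoff=34.8861 vs cont=34.3245 → 34.8861 [stop]  node(5,2) S=59.1749 payoff=14.7551 vs cont=17.3101 → 17.3101 [wait]  node(5,3) S=89.6854 payoff=0.0000 vs cont=4.1363 → 4.1363 [wait]  node(5,4) S=135.9270 payoff=0.0000 vs cont=0.0000 → 0.0000 [wait]  node(5,5) S=206.0108 payoff=0.0000 vs cont=0.0000 → 0.0000 [wait]  ⇒ S*(5)=39.0439
t_4: node(4,0) S=31.7147 payoff=42.2153 vs cont=41.6536 → 42.2153 [stop]  node(4,1) S=48.0668 payoff=25.8632 vs cont=26.4844 → 26.4844 [wait]  node(4,2) S=72.8500 payoff=1.0800 vs cont=11.0799 → 11.0799 [wait]  node(4,3) S=110.4113 payoff=0.0000 vs cont=2.1900 → 2.1900 [wait]  node(4,4) S=167.3393 payoff=0.0000 vs cont=0.0000 → 0.0000 [wait]  ⇒ S*(4)=31.7147
t_3: node(3,0) S=39.0439 payoff=34.8861 vs cont=34.6120 → 34.8861 [stop]  node(3,1) S=59.1749 payoff=14.7551 vs cont=19.1518 → 19.1518 [wait]  node(3,2) S=89.6854 payoff=0.0000 vs cont=6.8802 → 6.8802 [wait]  node(3,3) S=135.9270 payoff=0.0000 vs cont=1.1595 → 1.1595 [wait]  ⇒ S*(3)=39.0439
t_2: node(2,0) S=48.0668 payoff=25.8632 vs cont=27.3370 → 27.3370 [wait]  node(2,1) S=72.8500 payoff=1.0800 vs cont=13.3252 → 13.3252 [wait]  node(2,2) S=110.4113 payoff=0.0000 vs cont=4.1796 → 4.1796 [wait]  ⇒ S*(2)=-
t_1: node(1,0) S=59.1749 payoff=14.7551 vs cont=20.6426 → 20.6426 [wait]  node(1,1) S=89.6854 payoff=0.0000 vs cont=8.9901 → 8.9901 [wait]  ⇒ S*(1)=-
t_0: node(0,0) S=72.8500 payoff=1.0800 vs cont=15.0913 → 15.0913 [wait]  ⇒ S*(0)=-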